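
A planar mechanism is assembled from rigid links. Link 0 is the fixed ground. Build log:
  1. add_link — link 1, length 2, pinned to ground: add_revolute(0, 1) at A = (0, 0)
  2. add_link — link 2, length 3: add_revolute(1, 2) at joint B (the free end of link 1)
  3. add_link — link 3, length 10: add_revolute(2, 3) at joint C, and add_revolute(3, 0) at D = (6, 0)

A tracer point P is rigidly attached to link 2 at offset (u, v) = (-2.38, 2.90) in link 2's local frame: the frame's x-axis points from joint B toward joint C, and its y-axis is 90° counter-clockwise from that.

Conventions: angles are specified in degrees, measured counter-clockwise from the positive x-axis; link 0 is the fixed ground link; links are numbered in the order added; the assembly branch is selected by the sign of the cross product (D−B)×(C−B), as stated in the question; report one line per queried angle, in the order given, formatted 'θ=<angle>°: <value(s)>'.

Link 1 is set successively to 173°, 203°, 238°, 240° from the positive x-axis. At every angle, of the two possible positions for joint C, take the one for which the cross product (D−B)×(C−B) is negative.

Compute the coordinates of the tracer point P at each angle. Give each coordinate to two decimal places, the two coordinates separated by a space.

A=(0,0), D=(6.00,0)
θ=173°: B = A + 2.00·(cos173°, sin173°) = (-1.9851, 0.2437)
θ=173°: |BD| = 7.9888
θ=173°: circle(B,3.00) ∩ circle(D,10.00): a=-1.7011, h=2.4711
θ=173°:   candidates: C₊=(-3.6100,2.7656) cross=19.741; C₋=(-3.7608,-2.1743) cross=-19.741
θ=173°:   branch - wants cross < 0 → take C=(-3.7608,-2.1743) (cross=-19.741)
θ=173°: ex = (C−B)/|BC| = (-0.5919,-0.8060); ey = (0.8060,-0.5919)
θ=173°: P = B + -2.38·ex + 2.90·ey = (1.7611,0.4456)
θ=203°: B = A + 2.00·(cos203°, sin203°) = (-1.8410, -0.7815)
θ=203°: |BD| = 7.8799
θ=203°: circle(B,3.00) ∩ circle(D,10.00): a=-1.8343, h=2.3739
θ=203°:   candidates: C₊=(-3.9017,1.3988) cross=18.706; C₋=(-3.4308,-3.3256) cross=-18.706
θ=203°:   branch - wants cross < 0 → take C=(-3.4308,-3.3256) (cross=-18.706)
θ=203°: ex = (C−B)/|BC| = (-0.5299,-0.8480); ey = (0.8480,-0.5299)
θ=203°: P = B + -2.38·ex + 2.90·ey = (1.8796,-0.3000)
θ=238°: B = A + 2.00·(cos238°, sin238°) = (-1.0598, -1.6961)
θ=238°: |BD| = 7.2607
θ=238°: circle(B,3.00) ∩ circle(D,10.00): a=-2.6362, h=1.4319
θ=238°:   candidates: C₊=(-3.9576,-0.9197) cross=10.396; C₋=(-3.2887,-3.7042) cross=-10.396
θ=238°:   branch - wants cross < 0 → take C=(-3.2887,-3.7042) (cross=-10.396)
θ=238°: ex = (C−B)/|BC| = (-0.7429,-0.6694); ey = (0.6694,-0.7429)
θ=238°: P = B + -2.38·ex + 2.90·ey = (2.6495,-2.2575)
θ=240°: B = A + 2.00·(cos240°, sin240°) = (-1.0000, -1.7321)
θ=240°: |BD| = 7.2111
θ=240°: circle(B,3.00) ∩ circle(D,10.00): a=-2.7042, h=1.2990
θ=240°:   candidates: C₊=(-3.9370,-1.1206) cross=9.367; C₋=(-3.3130,-3.6426) cross=-9.367
θ=240°:   branch - wants cross < 0 → take C=(-3.3130,-3.6426) (cross=-9.367)
θ=240°: ex = (C−B)/|BC| = (-0.7710,-0.6368); ey = (0.6368,-0.7710)
θ=240°: P = B + -2.38·ex + 2.90·ey = (2.6818,-2.4522)

θ=173°: 1.76 0.45
θ=203°: 1.88 -0.30
θ=238°: 2.65 -2.26
θ=240°: 2.68 -2.45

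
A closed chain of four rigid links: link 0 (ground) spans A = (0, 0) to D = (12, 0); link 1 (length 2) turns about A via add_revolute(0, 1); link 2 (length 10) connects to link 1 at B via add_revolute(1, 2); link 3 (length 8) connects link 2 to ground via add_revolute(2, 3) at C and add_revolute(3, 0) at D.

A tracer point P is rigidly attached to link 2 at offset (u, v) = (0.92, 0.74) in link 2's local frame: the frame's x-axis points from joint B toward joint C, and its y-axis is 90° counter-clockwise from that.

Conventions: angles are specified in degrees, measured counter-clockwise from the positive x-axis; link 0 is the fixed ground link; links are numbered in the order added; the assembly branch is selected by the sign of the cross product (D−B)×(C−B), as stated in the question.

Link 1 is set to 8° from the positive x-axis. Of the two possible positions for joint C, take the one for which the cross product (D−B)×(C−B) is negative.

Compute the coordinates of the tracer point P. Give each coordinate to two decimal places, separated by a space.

A=(0,0), D=(12.00,0)
B = A + 2.00·(cos8°, sin8°) = (1.9805, 0.2783)
|BD| = 10.0233
circle(B,10.00) ∩ circle(D,8.00): a=6.8075, h=7.3252
  candidates: C₊=(8.9888,7.4117) cross=73.423; C₋=(8.5820,-7.2331) cross=-73.423
  branch - wants cross < 0 → take C=(8.5820,-7.2331) (cross=-73.423)
ex = (C−B)/|BC| = (0.6601,-0.7511); ey = (0.7511,0.6601)
P = B + 0.92·ex + 0.74·ey = (3.1437,0.0758)

3.14 0.08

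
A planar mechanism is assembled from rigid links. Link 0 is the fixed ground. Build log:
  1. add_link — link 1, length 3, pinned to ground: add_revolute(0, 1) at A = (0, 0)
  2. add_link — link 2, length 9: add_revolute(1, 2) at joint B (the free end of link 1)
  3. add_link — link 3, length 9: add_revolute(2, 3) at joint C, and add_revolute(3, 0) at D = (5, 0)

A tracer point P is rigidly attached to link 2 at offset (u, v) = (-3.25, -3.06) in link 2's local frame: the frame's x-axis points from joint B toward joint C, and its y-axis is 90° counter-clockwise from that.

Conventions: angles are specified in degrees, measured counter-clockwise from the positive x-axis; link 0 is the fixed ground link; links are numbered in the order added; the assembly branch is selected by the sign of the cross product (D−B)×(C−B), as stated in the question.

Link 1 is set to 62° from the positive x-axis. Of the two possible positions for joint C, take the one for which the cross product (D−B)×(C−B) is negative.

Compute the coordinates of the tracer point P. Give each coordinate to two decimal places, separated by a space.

A=(0,0), D=(5.00,0)
B = A + 3.00·(cos62°, sin62°) = (1.4084, 2.6488)
|BD| = 4.4627
circle(B,9.00) ∩ circle(D,9.00): a=2.2314, h=8.7190
  candidates: C₊=(8.3794,8.3415) cross=38.910; C₋=(-1.9710,-5.6926) cross=-38.910
  branch - wants cross < 0 → take C=(-1.9710,-5.6926) (cross=-38.910)
ex = (C−B)/|BC| = (-0.3755,-0.9268); ey = (0.9268,-0.3755)
P = B + -3.25·ex + -3.06·ey = (-0.2074,6.8100)

-0.21 6.81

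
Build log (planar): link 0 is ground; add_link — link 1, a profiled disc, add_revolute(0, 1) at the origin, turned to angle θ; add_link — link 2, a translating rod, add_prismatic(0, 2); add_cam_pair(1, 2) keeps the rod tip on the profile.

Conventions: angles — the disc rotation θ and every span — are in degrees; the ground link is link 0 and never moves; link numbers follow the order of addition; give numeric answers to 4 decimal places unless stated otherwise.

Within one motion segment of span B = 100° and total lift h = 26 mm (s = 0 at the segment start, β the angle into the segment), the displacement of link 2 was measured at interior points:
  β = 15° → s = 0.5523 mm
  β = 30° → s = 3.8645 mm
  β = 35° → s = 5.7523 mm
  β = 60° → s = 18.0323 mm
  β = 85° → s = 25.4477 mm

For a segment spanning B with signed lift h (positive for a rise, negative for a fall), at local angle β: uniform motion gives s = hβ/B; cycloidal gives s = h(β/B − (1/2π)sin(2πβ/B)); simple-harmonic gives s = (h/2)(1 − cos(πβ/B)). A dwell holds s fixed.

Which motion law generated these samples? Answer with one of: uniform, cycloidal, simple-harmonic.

candidates at β/B = r: uniform s = h·r (linear in β); cycloidal s = h·(r − sin(2πr)/(2π)); simple-harmonic s = (h/2)(1 − cos(πr))
β=15°: printed 0.5523 | uniform 3.9000, cycloidal 0.5523, simple-harmonic 1.4169
β=30°: printed 3.8645 | uniform 7.8000, cycloidal 3.8645, simple-harmonic 5.3588
β=35°: printed 5.7523 | uniform 9.1000, cycloidal 5.7523, simple-harmonic 7.0981
β=60°: printed 18.0323 | uniform 15.6000, cycloidal 18.0323, simple-harmonic 17.0172
β=85°: printed 25.4477 | uniform 22.1000, cycloidal 25.4477, simple-harmonic 24.5831
only one law matches every sample → cycloidal

cycloidal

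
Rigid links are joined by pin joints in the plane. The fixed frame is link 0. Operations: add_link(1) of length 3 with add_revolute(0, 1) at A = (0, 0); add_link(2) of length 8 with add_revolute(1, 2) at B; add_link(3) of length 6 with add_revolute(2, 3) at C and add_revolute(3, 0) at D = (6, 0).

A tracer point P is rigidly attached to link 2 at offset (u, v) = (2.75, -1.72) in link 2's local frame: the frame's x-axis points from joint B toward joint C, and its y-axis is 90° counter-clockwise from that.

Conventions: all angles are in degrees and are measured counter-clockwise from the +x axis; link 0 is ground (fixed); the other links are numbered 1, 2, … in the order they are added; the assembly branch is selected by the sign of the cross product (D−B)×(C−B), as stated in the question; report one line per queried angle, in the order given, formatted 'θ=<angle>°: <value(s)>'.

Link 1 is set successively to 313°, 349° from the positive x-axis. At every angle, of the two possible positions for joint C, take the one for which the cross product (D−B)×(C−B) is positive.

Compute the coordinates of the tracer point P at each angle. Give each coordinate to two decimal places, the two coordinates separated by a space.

A=(0,0), D=(6.00,0)
θ=313°: B = A + 3.00·(cos313°, sin313°) = (2.0460, -2.1941)
θ=313°: |BD| = 4.5220
θ=313°: circle(B,8.00) ∩ circle(D,6.00): a=5.3570, h=5.9416
θ=313°:   candidates: C₊=(3.8473,5.6005) cross=26.868; C₋=(9.6130,-4.7902) cross=-26.868
θ=313°:   branch + wants cross > 0 → take C=(3.8473,5.6005) (cross=26.868)
θ=313°: ex = (C−B)/|BC| = (0.2252,0.9743); ey = (-0.9743,0.2252)
θ=313°: P = B + 2.75·ex + -1.72·ey = (4.3410,0.0980)
θ=349°: B = A + 3.00·(cos349°, sin349°) = (2.9449, -0.5724)
θ=349°: |BD| = 3.1083
θ=349°: circle(B,8.00) ∩ circle(D,6.00): a=6.0582, h=5.2247
θ=349°:   candidates: C₊=(7.9373,5.6786) cross=16.240; C₋=(9.8617,-4.5921) cross=-16.240
θ=349°:   branch + wants cross > 0 → take C=(7.9373,5.6786) (cross=16.240)
θ=349°: ex = (C−B)/|BC| = (0.6241,0.7814); ey = (-0.7814,0.6241)
θ=349°: P = B + 2.75·ex + -1.72·ey = (6.0050,0.5030)

θ=313°: 4.34 0.10
θ=349°: 6.01 0.50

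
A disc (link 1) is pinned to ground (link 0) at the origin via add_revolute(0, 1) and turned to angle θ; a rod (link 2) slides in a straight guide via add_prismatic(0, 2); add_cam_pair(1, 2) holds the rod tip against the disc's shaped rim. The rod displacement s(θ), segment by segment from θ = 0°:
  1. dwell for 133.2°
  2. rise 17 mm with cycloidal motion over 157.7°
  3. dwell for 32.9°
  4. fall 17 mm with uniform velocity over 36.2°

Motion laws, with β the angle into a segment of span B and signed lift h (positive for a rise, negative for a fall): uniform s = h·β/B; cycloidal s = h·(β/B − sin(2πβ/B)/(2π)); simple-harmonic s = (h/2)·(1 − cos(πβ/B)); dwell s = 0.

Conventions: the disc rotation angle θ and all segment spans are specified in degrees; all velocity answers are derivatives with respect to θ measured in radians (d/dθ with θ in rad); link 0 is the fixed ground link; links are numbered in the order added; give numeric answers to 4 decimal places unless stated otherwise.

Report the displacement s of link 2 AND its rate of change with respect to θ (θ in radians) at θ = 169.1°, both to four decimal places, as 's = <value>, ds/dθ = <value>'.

segment 1 (0° to 133.2°, dwell): s unchanged at 0.0000
θ = 169.1° falls in segment 2 (133.2° to 290.9°, cycloidal, h = 17): β = 169.1 − 133.2 = 35.9°, B = 157.7°; Δs = 17·(0.2276 − sin(2π·0.2276)/(2π)) = 1.1910; s = 0.0000 + 1.1910 = 1.1910
velocity in seg [133.2°–290.9°] (cycloidal), θ in radians: β = 35.9° = 0.6266 rad, B = 157.7° = 2.7524 rad; ds/dθ = (h/B)(1 − cos(2πβ/B)) = (17/2.7524)(1 − cos(2π·0.2276)) = 5.311857 mm/rad

s = 1.1910, ds/dθ = 5.3119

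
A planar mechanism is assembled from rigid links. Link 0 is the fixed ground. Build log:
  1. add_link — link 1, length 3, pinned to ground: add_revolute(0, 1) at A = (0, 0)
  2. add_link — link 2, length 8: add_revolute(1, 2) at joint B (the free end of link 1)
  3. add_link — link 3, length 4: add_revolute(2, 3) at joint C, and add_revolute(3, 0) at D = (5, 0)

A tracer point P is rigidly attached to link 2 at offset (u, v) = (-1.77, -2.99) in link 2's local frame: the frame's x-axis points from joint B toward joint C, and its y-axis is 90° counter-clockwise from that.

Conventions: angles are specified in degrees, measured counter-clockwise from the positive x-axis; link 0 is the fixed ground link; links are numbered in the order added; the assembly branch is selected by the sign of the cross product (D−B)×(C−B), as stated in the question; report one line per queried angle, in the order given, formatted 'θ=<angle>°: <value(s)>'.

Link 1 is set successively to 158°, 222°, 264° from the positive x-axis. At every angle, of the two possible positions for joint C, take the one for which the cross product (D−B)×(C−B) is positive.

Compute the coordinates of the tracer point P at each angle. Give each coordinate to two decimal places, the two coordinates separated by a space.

A=(0,0), D=(5.00,0)
θ=158°: B = A + 3.00·(cos158°, sin158°) = (-2.7816, 1.1238)
θ=158°: |BD| = 7.8623
θ=158°: circle(B,8.00) ∩ circle(D,4.00): a=6.9837, h=3.9023
θ=158°:   candidates: C₊=(4.6882,3.9878) cross=30.681; C₋=(3.5726,-3.7367) cross=-30.681
θ=158°:   branch + wants cross > 0 → take C=(4.6882,3.9878) (cross=30.681)
θ=158°: ex = (C−B)/|BC| = (0.9337,0.3580); ey = (-0.3580,0.9337)
θ=158°: P = B + -1.77·ex + -2.99·ey = (-3.3638,-2.3017)
θ=222°: B = A + 3.00·(cos222°, sin222°) = (-2.2294, -2.0074)
θ=222°: |BD| = 7.5030
θ=222°: circle(B,8.00) ∩ circle(D,4.00): a=6.9502, h=3.9616
θ=222°:   candidates: C₊=(3.4075,3.6693) cross=29.724; C₋=(5.5273,-3.9651) cross=-29.724
θ=222°:   branch + wants cross > 0 → take C=(3.4075,3.6693) (cross=29.724)
θ=222°: ex = (C−B)/|BC| = (0.7046,0.7096); ey = (-0.7096,0.7046)
θ=222°: P = B + -1.77·ex + -2.99·ey = (-1.3549,-5.3702)
θ=264°: B = A + 3.00·(cos264°, sin264°) = (-0.3136, -2.9836)
θ=264°: |BD| = 6.0939
θ=264°: circle(B,8.00) ∩ circle(D,4.00): a=6.9853, h=3.8994
θ=264°:   candidates: C₊=(3.8681,3.8365) cross=23.763; C₋=(7.6864,-2.9637) cross=-23.763
θ=264°:   branch + wants cross > 0 → take C=(3.8681,3.8365) (cross=23.763)
θ=264°: ex = (C−B)/|BC| = (0.5227,0.8525); ey = (-0.8525,0.5227)
θ=264°: P = B + -1.77·ex + -2.99·ey = (1.3102,-6.0554)

θ=158°: -3.36 -2.30
θ=222°: -1.35 -5.37
θ=264°: 1.31 -6.06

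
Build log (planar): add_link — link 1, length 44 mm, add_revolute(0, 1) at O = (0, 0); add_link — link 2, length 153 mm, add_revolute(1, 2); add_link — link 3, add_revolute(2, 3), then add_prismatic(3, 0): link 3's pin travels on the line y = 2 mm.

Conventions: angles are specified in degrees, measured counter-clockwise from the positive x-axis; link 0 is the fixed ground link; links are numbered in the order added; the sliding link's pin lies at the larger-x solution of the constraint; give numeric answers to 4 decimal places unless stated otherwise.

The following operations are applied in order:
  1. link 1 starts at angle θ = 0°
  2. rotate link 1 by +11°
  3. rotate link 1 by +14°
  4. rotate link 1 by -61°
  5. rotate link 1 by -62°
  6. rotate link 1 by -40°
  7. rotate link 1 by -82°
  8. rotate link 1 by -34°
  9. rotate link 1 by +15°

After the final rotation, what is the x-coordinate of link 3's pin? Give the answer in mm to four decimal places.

geometry: r = 44 mm, L = 153 mm, e = 2 mm; θ starts at 0°
rotate link 1 by +11°: θ ← 0° +11° = 11°
rotate link 1 by +14°: θ ← 11° +14° = 25°
rotate link 1 by -61°: θ ← 25° -61° = -36°
rotate link 1 by -62°: θ ← -36° -62° = -98°
rotate link 1 by -40°: θ ← -98° -40° = -138°
rotate link 1 by -82°: θ ← -138° -82° = -220°
rotate link 1 by -34°: θ ← -220° -34° = -254°
rotate link 1 by +15°: θ ← -254° +15° = -239°
crank pin P = (r cos θ, r sin θ) = (-22.661675, 37.715361)
h = r sin θ − e = 37.715361 − 2 = 35.715361
x = r cos θ + √(L² − h²) = -22.661675 + 148.773025 = 126.111350

126.1113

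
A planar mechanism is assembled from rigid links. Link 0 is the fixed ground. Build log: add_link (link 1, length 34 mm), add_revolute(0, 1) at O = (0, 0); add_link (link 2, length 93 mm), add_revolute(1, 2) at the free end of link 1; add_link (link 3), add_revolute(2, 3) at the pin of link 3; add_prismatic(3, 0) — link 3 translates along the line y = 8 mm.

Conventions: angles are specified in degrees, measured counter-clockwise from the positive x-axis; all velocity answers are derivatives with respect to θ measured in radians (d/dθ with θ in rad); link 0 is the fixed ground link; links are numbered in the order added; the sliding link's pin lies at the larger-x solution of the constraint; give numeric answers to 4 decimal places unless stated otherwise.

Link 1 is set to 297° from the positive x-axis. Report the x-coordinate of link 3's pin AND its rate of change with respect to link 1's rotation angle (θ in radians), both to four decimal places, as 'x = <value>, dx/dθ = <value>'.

geometry: r = 34 mm, L = 93 mm, e = 8 mm
crank pin P = (r cos θ, r sin θ) = (15.435677, -30.294222)
h = r sin θ − e = -30.294222 − 8 = -38.294222
x = r cos θ + √(L² − h²) = 15.435677 + 84.749941 = 100.185618
dx/dθ = −r sin θ − h·r cos θ/√(L² − h²) (θ in radians; h = -38.294222) = 37.268825

x = 100.1856, dx/dθ = 37.2688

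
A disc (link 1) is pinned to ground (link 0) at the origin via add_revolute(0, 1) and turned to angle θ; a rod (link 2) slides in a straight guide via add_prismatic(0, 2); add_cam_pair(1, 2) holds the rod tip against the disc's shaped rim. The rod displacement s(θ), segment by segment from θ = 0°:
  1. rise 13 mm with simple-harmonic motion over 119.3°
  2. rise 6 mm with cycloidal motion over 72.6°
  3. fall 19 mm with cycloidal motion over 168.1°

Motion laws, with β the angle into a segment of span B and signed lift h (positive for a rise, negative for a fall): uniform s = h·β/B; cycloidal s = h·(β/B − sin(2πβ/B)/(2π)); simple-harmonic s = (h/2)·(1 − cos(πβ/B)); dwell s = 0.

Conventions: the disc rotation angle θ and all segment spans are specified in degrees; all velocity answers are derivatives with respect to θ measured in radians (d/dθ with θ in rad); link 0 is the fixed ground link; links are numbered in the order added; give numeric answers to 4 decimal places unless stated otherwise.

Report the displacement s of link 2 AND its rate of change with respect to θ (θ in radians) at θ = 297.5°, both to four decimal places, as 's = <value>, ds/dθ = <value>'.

segment 1 (0° to 119.3°, simple-harmonic, h = 13) is passed completely: s = 0.0000 + (13) = 13.0000
segment 2 (119.3° to 191.9°, cycloidal, h = 6) is passed completely: s = 13.0000 + (6) = 19.0000
θ = 297.5° falls in segment 3 (191.9° to 360°, cycloidal, h = -19): β = 297.5 − 191.9 = 105.6°, B = 168.1°; Δs = -19·(0.6282 − sin(2π·0.6282)/(2π)) = -14.1165; s = 19.0000 − 14.1165 = 4.8835
velocity in seg [191.9°–360°] (cycloidal), θ in radians: β = 105.6° = 1.8431 rad, B = 168.1° = 2.9339 rad; ds/dθ = (h/B)(1 − cos(2πβ/B)) = ((-19)/2.9339)(1 − cos(2π·0.6282)) = -10.962349 mm/rad

s = 4.8835, ds/dθ = -10.9623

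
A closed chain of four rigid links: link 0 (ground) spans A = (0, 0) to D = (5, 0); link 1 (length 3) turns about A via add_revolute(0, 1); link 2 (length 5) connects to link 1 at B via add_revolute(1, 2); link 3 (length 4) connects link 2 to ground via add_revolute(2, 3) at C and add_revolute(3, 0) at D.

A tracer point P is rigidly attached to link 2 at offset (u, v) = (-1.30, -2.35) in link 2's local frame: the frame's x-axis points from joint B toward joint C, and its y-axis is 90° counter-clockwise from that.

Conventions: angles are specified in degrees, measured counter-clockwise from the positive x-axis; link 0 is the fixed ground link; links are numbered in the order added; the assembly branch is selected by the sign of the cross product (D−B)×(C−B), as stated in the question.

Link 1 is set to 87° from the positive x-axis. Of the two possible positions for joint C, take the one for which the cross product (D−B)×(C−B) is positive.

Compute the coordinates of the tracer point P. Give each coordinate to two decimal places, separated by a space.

A=(0,0), D=(5.00,0)
B = A + 3.00·(cos87°, sin87°) = (0.1570, 2.9959)
|BD| = 5.6947
circle(B,5.00) ∩ circle(D,4.00): a=3.6376, h=3.4305
  candidates: C₊=(5.0552,3.9996) cross=19.536; C₋=(1.4458,-1.8352) cross=-19.536
  branch + wants cross > 0 → take C=(5.0552,3.9996) (cross=19.536)
ex = (C−B)/|BC| = (0.9796,0.2007); ey = (-0.2007,0.9796)
P = B + -1.30·ex + -2.35·ey = (-0.6448,0.4328)

-0.64 0.43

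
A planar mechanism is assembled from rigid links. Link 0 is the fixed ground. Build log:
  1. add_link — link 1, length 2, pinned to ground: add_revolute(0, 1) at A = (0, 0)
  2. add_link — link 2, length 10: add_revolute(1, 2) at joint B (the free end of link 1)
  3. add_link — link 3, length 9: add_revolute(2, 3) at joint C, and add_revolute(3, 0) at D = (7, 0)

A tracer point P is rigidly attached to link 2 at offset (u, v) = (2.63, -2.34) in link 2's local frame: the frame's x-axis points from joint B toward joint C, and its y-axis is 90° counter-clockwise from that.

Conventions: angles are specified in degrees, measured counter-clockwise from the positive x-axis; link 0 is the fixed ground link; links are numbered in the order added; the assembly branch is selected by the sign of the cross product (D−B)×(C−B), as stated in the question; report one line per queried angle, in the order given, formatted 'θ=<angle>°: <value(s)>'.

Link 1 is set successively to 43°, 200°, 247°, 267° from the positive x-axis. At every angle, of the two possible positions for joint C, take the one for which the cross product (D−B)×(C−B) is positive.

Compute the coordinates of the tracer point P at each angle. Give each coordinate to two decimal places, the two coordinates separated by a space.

A=(0,0), D=(7.00,0)
θ=43°: B = A + 2.00·(cos43°, sin43°) = (1.4627, 1.3640)
θ=43°: |BD| = 5.7028
θ=43°: circle(B,10.00) ∩ circle(D,9.00): a=4.5173, h=8.9216
θ=43°:   candidates: C₊=(7.9827,8.9462) cross=50.878; C₋=(3.7150,-8.3791) cross=-50.878
θ=43°:   branch + wants cross > 0 → take C=(7.9827,8.9462) (cross=50.878)
θ=43°: ex = (C−B)/|BC| = (0.6520,0.7582); ey = (-0.7582,0.6520)
θ=43°: P = B + 2.63·ex + -2.34·ey = (4.9517,1.8324)
θ=200°: B = A + 2.00·(cos200°, sin200°) = (-1.8794, -0.6840)
θ=200°: |BD| = 8.9057
θ=200°: circle(B,10.00) ∩ circle(D,9.00): a=5.5196, h=8.3387
θ=200°:   candidates: C₊=(2.9834,8.0540) cross=74.262; C₋=(4.2644,-8.5742) cross=-74.262
θ=200°:   branch + wants cross > 0 → take C=(2.9834,8.0540) (cross=74.262)
θ=200°: ex = (C−B)/|BC| = (0.4863,0.8738); ey = (-0.8738,0.4863)
θ=200°: P = B + 2.63·ex + -2.34·ey = (1.4442,0.4762)
θ=247°: B = A + 2.00·(cos247°, sin247°) = (-0.7815, -1.8410)
θ=247°: |BD| = 7.9963
θ=247°: circle(B,10.00) ∩ circle(D,9.00): a=5.1862, h=8.5501
θ=247°:   candidates: C₊=(2.2969,7.6734) cross=68.369; C₋=(6.2339,-8.9673) cross=-68.369
θ=247°:   branch + wants cross > 0 → take C=(2.2969,7.6734) (cross=68.369)
θ=247°: ex = (C−B)/|BC| = (0.3078,0.9514); ey = (-0.9514,0.3078)
θ=247°: P = B + 2.63·ex + -2.34·ey = (2.2545,-0.0591)
θ=267°: B = A + 2.00·(cos267°, sin267°) = (-0.1047, -1.9973)
θ=267°: |BD| = 7.3801
θ=267°: circle(B,10.00) ∩ circle(D,9.00): a=4.9773, h=8.6733
θ=267°:   candidates: C₊=(2.3396,7.6994) cross=64.010; C₋=(7.0341,-8.9999) cross=-64.010
θ=267°:   branch + wants cross > 0 → take C=(2.3396,7.6994) (cross=64.010)
θ=267°: ex = (C−B)/|BC| = (0.2444,0.9697); ey = (-0.9697,0.2444)
θ=267°: P = B + 2.63·ex + -2.34·ey = (2.8072,-0.0190)

θ=43°: 4.95 1.83
θ=200°: 1.44 0.48
θ=247°: 2.25 -0.06
θ=267°: 2.81 -0.02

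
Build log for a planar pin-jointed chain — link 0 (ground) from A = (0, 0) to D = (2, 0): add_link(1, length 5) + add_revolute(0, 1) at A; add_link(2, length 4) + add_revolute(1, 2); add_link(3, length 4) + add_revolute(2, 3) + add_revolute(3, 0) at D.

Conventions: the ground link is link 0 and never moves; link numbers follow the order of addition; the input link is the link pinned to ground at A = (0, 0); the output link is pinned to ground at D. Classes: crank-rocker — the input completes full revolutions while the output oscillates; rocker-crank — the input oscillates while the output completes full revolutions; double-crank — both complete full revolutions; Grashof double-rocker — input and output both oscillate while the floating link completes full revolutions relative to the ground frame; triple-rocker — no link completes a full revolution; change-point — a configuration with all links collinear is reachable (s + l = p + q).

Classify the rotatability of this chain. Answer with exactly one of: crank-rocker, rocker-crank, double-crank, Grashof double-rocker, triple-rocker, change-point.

lengths: ground=2, input=5, coupler=4, output=4
sorted: s=2 (shortest), l=5 (longest), p+q=8
s + l = 7 vs p + q = 8
s + l < p + q (Grashof) with shortest = ground link → double-crank

double-crank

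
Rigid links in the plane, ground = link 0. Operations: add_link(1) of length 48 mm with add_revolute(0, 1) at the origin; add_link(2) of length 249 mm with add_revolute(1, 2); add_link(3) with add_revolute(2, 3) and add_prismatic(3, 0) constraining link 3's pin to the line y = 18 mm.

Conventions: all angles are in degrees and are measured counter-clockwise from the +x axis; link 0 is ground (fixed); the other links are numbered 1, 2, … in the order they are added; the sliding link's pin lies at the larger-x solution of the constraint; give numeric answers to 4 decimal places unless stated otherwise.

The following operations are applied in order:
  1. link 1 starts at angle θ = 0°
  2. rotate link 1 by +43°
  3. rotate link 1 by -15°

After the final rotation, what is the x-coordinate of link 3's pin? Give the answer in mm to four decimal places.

geometry: r = 48 mm, L = 249 mm, e = 18 mm; θ starts at 0°
rotate link 1 by +43°: θ ← 0° +43° = 43°
rotate link 1 by -15°: θ ← 43° -15° = 28°
crank pin P = (r cos θ, r sin θ) = (42.381484, 22.534635)
h = r sin θ − e = 22.534635 − 18 = 4.534635
x = r cos θ + √(L² − h²) = 42.381484 + 248.958706 = 291.340190

291.3402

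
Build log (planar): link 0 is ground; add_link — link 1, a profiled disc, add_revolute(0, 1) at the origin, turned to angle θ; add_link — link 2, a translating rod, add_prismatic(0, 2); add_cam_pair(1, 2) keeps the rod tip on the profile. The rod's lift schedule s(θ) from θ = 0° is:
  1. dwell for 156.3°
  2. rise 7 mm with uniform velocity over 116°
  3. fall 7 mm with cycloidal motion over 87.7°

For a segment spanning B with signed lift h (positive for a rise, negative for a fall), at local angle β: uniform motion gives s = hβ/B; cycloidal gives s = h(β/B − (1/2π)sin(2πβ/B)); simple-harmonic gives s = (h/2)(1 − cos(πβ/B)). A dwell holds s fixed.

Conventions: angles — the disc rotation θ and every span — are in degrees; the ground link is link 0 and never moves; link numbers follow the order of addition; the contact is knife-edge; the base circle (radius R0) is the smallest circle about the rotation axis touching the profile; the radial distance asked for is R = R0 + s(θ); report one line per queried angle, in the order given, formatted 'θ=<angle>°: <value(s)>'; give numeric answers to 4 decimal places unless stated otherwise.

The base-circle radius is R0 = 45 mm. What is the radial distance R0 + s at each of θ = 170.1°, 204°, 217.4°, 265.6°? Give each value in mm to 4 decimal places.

seg 1 [0°–156.3°] dwell: s stays 0.0000
seg 2 [156.3°–272.3°] uniform, h=7: θ=170.1° here. β=13.8, B=116. 7·13.8/116 = 0.8328 → s = 0.8328
seg 2 [156.3°–272.3°] uniform, h=7: θ=204° here. β=47.7, B=116. 7·47.7/116 = 2.8784 → s = 2.8784
seg 2 [156.3°–272.3°] uniform, h=7: θ=217.4° here. β=61.1, B=116. 7·61.1/116 = 3.6871 → s = 3.6871
seg 2 [156.3°–272.3°] uniform, h=7: θ=265.6° here. β=109.3, B=116. 7·109.3/116 = 6.5957 → s = 6.5957
θ=170.1°: R = R0 + s = 45 + 0.8328 = 45.8328
θ=204°: R = R0 + s = 45 + 2.8784 = 47.8784
θ=217.4°: R = R0 + s = 45 + 3.6871 = 48.6871
θ=265.6°: R = R0 + s = 45 + 6.5957 = 51.5957

θ=170.1°: 45.8328
θ=204°: 47.8784
θ=217.4°: 48.6871
θ=265.6°: 51.5957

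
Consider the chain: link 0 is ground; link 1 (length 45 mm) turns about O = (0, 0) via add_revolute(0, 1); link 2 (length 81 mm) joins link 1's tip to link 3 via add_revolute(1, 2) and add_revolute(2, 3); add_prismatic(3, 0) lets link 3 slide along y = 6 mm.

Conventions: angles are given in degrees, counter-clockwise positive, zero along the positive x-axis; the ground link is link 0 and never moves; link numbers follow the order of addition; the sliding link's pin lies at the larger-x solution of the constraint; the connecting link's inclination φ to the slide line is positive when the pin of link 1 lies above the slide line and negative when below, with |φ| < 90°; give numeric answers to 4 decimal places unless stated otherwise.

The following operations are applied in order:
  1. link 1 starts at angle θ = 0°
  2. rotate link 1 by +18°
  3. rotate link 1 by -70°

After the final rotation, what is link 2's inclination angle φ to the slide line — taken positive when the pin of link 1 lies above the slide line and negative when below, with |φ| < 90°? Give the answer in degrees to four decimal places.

geometry: r = 45 mm, L = 81 mm, e = 6 mm; θ starts at 0°
rotate link 1 by +18°: θ ← 0° +18° = 18°
rotate link 1 by -70°: θ ← 18° -70° = -52°
h = r sin θ − e = -35.460484 − 6 = -41.460484
sin φ = h / L = -41.460484 / 81 = -0.51185783
φ = arcsin(-0.51185783) = -30.787658°

-30.7877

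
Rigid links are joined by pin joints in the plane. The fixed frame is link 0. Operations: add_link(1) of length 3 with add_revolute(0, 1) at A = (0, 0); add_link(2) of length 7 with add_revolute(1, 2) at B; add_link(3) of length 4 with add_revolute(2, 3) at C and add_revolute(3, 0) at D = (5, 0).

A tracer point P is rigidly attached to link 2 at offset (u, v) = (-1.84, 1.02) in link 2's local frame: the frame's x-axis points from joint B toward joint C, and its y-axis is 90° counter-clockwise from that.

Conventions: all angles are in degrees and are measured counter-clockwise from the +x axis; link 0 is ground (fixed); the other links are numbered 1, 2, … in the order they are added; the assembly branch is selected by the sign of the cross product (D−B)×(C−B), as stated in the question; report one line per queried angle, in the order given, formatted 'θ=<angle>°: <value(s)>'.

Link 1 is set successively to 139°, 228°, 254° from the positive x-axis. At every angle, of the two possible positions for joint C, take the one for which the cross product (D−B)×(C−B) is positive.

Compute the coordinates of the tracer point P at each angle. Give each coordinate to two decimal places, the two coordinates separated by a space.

A=(0,0), D=(5.00,0)
θ=139°: B = A + 3.00·(cos139°, sin139°) = (-2.2641, 1.9682)
θ=139°: |BD| = 7.5260
θ=139°: circle(B,7.00) ∩ circle(D,4.00): a=5.9554, h=3.6787
θ=139°:   candidates: C₊=(4.4461,3.9615) cross=27.686; C₋=(2.5220,-3.1400) cross=-27.686
θ=139°:   branch + wants cross > 0 → take C=(4.4461,3.9615) (cross=27.686)
θ=139°: ex = (C−B)/|BC| = (0.9586,0.2848); ey = (-0.2848,0.9586)
θ=139°: P = B + -1.84·ex + 1.02·ey = (-4.3184,2.4220)
θ=228°: B = A + 3.00·(cos228°, sin228°) = (-2.0074, -2.2294)
θ=228°: |BD| = 7.3535
θ=228°: circle(B,7.00) ∩ circle(D,4.00): a=5.9206, h=3.7345
θ=228°:   candidates: C₊=(2.5023,3.1243) cross=27.462; C₋=(4.7668,-3.9932) cross=-27.462
θ=228°:   branch + wants cross > 0 → take C=(2.5023,3.1243) (cross=27.462)
θ=228°: ex = (C−B)/|BC| = (0.6442,0.7648); ey = (-0.7648,0.6442)
θ=228°: P = B + -1.84·ex + 1.02·ey = (-3.9729,-2.9796)
θ=254°: B = A + 3.00·(cos254°, sin254°) = (-0.8269, -2.8838)
θ=254°: |BD| = 6.5015
θ=254°: circle(B,7.00) ∩ circle(D,4.00): a=5.7886, h=3.9360
θ=254°:   candidates: C₊=(2.6153,3.2114) cross=25.590; C₋=(6.1069,-3.8438) cross=-25.590
θ=254°:   branch + wants cross > 0 → take C=(2.6153,3.2114) (cross=25.590)
θ=254°: ex = (C−B)/|BC| = (0.4917,0.8707); ey = (-0.8707,0.4917)
θ=254°: P = B + -1.84·ex + 1.02·ey = (-2.6199,-3.9844)

θ=139°: -4.32 2.42
θ=228°: -3.97 -2.98
θ=254°: -2.62 -3.98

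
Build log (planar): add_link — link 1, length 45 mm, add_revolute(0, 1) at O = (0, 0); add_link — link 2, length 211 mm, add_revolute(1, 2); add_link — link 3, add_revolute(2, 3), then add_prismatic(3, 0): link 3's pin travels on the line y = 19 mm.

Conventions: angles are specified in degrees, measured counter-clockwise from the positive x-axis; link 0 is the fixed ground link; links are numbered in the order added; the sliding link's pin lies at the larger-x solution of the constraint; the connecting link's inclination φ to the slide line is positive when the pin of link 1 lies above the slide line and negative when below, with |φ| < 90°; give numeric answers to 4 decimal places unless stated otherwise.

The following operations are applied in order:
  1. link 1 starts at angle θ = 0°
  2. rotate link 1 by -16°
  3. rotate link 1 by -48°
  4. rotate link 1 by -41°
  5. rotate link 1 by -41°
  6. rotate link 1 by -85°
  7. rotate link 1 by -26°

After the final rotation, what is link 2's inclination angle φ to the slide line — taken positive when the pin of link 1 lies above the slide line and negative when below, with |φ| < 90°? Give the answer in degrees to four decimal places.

geometry: r = 45 mm, L = 211 mm, e = 19 mm; θ starts at 0°
rotate link 1 by -16°: θ ← 0° -16° = -16°
rotate link 1 by -48°: θ ← -16° -48° = -64°
rotate link 1 by -41°: θ ← -64° -41° = -105°
rotate link 1 by -41°: θ ← -105° -41° = -146°
rotate link 1 by -85°: θ ← -146° -85° = -231°
rotate link 1 by -26°: θ ← -231° -26° = -257°
h = r sin θ − e = 43.846653 − 19 = 24.846653
sin φ = h / L = 24.846653 / 211 = 0.11775665
φ = arcsin(0.11775665) = 6.762650°

6.7627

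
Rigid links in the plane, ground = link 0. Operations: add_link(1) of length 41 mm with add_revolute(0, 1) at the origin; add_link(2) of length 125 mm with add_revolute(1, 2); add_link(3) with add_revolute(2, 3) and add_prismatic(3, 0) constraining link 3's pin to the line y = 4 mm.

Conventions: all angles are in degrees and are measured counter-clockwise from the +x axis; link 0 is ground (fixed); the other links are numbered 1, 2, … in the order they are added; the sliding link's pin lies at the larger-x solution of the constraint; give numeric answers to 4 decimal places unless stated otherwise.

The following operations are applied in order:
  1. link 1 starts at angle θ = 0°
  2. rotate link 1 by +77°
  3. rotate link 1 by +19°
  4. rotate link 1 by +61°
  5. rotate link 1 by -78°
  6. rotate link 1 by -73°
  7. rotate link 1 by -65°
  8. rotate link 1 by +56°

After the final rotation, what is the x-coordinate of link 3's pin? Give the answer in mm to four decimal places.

geometry: r = 41 mm, L = 125 mm, e = 4 mm; θ starts at 0°
rotate link 1 by +77°: θ ← 0° +77° = 77°
rotate link 1 by +19°: θ ← 77° +19° = 96°
rotate link 1 by +61°: θ ← 96° +61° = 157°
rotate link 1 by -78°: θ ← 157° -78° = 79°
rotate link 1 by -73°: θ ← 79° -73° = 6°
rotate link 1 by -65°: θ ← 6° -65° = -59°
rotate link 1 by +56°: θ ← -59° +56° = -3°
crank pin P = (r cos θ, r sin θ) = (40.943811, -2.145774)
h = r sin θ − e = -2.145774 − 4 = -6.145774
x = r cos θ + √(L² − h²) = 40.943811 + 124.848826 = 165.792637

165.7926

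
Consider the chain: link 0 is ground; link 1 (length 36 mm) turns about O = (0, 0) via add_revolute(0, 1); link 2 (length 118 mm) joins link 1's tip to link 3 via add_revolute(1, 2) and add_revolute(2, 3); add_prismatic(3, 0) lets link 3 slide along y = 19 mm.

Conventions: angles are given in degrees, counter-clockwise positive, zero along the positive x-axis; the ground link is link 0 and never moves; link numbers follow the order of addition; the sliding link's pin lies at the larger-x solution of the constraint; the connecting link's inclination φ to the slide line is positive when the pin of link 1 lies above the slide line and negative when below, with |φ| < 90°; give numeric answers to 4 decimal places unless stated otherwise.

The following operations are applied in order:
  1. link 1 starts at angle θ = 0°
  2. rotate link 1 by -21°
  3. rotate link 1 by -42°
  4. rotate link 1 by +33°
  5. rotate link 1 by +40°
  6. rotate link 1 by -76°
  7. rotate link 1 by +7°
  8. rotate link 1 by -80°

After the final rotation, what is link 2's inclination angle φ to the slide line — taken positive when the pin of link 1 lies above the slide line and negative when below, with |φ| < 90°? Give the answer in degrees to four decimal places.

geometry: r = 36 mm, L = 118 mm, e = 19 mm; θ starts at 0°
rotate link 1 by -21°: θ ← 0° -21° = -21°
rotate link 1 by -42°: θ ← -21° -42° = -63°
rotate link 1 by +33°: θ ← -63° +33° = -30°
rotate link 1 by +40°: θ ← -30° +40° = 10°
rotate link 1 by -76°: θ ← 10° -76° = -66°
rotate link 1 by +7°: θ ← -66° +7° = -59°
rotate link 1 by -80°: θ ← -59° -80° = -139°
h = r sin θ − e = -23.618125 − 19 = -42.618125
sin φ = h / L = -42.618125 / 118 = -0.36117055
φ = arcsin(-0.36117055) = -21.172101°

-21.1721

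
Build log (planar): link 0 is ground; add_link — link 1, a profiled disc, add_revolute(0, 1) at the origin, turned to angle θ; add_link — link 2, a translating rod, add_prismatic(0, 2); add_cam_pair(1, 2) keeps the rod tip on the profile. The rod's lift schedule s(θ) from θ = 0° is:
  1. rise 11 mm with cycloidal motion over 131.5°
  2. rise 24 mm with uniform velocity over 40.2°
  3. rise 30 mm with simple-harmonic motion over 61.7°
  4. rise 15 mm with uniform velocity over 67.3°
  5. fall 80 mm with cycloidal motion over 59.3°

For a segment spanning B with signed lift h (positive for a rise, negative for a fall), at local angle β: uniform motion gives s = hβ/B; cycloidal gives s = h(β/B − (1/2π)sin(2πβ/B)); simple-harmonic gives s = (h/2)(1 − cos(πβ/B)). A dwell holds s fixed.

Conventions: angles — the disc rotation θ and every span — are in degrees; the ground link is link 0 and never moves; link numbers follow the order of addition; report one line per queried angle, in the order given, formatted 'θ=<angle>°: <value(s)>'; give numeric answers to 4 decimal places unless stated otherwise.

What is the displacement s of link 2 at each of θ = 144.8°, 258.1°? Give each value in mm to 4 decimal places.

seg 1 [0°–131.5°] cycloidal, h=11: full span → s += 11 → s = 11.0000
seg 2 [131.5°–171.7°] uniform, h=24: θ=144.8° here. β=13.3, B=40.2. 24·13.3/40.2 = 7.9403 → s = 18.9403
seg 2 [131.5°–171.7°] uniform, h=24: full span → s += 24 → s = 35.0000
seg 3 [171.7°–233.4°] simple-harmonic, h=30: full span → s += 30 → s = 65.0000
seg 4 [233.4°–300.7°] uniform, h=15: θ=258.1° here. β=24.7, B=67.3. 15·24.7/67.3 = 5.5052 → s = 70.5052

θ=144.8°: 18.9403
θ=258.1°: 70.5052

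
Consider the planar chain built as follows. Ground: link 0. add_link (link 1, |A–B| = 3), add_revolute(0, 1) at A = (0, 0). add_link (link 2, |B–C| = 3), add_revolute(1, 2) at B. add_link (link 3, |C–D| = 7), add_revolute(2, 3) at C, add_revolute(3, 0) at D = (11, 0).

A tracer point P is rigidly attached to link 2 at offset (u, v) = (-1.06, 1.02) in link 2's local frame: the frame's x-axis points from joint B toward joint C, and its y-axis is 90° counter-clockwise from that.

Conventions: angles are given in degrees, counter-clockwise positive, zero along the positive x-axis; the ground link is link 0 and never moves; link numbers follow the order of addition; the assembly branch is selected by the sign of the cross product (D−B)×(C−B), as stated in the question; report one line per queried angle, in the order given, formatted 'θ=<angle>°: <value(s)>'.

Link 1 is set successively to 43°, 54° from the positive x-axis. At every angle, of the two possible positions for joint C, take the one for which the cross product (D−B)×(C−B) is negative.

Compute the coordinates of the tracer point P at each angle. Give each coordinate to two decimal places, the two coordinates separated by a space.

A=(0,0), D=(11.00,0)
θ=43°: B = A + 3.00·(cos43°, sin43°) = (2.1941, 2.0460)
θ=43°: |BD| = 9.0405
θ=43°: circle(B,3.00) ∩ circle(D,7.00): a=2.3080, h=1.9166
θ=43°:   candidates: C₊=(4.8759,3.3905) cross=17.327; C₋=(4.0084,-0.3432) cross=-17.327
θ=43°:   branch - wants cross < 0 → take C=(4.0084,-0.3432) (cross=-17.327)
θ=43°: ex = (C−B)/|BC| = (0.6048,-0.7964); ey = (0.7964,0.6048)
θ=43°: P = B + -1.06·ex + 1.02·ey = (2.3653,3.5070)
θ=54°: B = A + 3.00·(cos54°, sin54°) = (1.7634, 2.4271)
θ=54°: |BD| = 9.5502
θ=54°: circle(B,3.00) ∩ circle(D,7.00): a=2.6809, h=1.3464
θ=54°:   candidates: C₊=(4.6984,3.0479) cross=12.858; C₋=(4.0141,0.4435) cross=-12.858
θ=54°:   branch - wants cross < 0 → take C=(4.0141,0.4435) (cross=-12.858)
θ=54°: ex = (C−B)/|BC| = (0.7502,-0.6612); ey = (0.6612,0.7502)
θ=54°: P = B + -1.06·ex + 1.02·ey = (1.6425,3.8931)

θ=43°: 2.37 3.51
θ=54°: 1.64 3.89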